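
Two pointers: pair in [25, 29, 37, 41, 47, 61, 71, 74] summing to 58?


lo=0(25)+hi=7(74)=99
lo=0(25)+hi=6(71)=96
lo=0(25)+hi=5(61)=86
lo=0(25)+hi=4(47)=72
lo=0(25)+hi=3(41)=66
lo=0(25)+hi=2(37)=62
lo=0(25)+hi=1(29)=54

No pair found


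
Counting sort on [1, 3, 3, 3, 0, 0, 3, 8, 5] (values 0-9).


Input: [1, 3, 3, 3, 0, 0, 3, 8, 5]
Counts: [2, 1, 0, 4, 0, 1, 0, 0, 1, 0]

Sorted: [0, 0, 1, 3, 3, 3, 3, 5, 8]


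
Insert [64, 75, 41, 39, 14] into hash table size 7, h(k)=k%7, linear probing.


Insert 64: h=1 -> slot 1
Insert 75: h=5 -> slot 5
Insert 41: h=6 -> slot 6
Insert 39: h=4 -> slot 4
Insert 14: h=0 -> slot 0

Table: [14, 64, None, None, 39, 75, 41]


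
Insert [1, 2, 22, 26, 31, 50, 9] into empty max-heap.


Insert 1: [1]
Insert 2: [2, 1]
Insert 22: [22, 1, 2]
Insert 26: [26, 22, 2, 1]
Insert 31: [31, 26, 2, 1, 22]
Insert 50: [50, 26, 31, 1, 22, 2]
Insert 9: [50, 26, 31, 1, 22, 2, 9]

Final heap: [50, 26, 31, 1, 22, 2, 9]


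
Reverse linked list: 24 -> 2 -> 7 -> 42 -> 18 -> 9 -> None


Step 1: curr=24, set curr.next=prev(None) | reversed so far: 24
Step 2: curr=2, set curr.next=prev(24) | reversed so far: 2 -> 24
Step 3: curr=7, set curr.next=prev(2) | reversed so far: 7 -> 2 -> 24
Step 4: curr=42, set curr.next=prev(7) | reversed so far: 42 -> 7 -> 2 -> 24
Step 5: curr=18, set curr.next=prev(42) | reversed so far: 18 -> 42 -> 7 -> 2 -> 24
Step 6: curr=9, set curr.next=prev(18) | reversed so far: 9 -> 18 -> 42 -> 7 -> 2 -> 24

9 -> 18 -> 42 -> 7 -> 2 -> 24 -> None


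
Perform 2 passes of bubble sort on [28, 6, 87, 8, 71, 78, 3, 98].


Initial: [28, 6, 87, 8, 71, 78, 3, 98]
Pass 1: [6, 28, 8, 71, 78, 3, 87, 98] (5 swaps)
Pass 2: [6, 8, 28, 71, 3, 78, 87, 98] (2 swaps)

After 2 passes: [6, 8, 28, 71, 3, 78, 87, 98]


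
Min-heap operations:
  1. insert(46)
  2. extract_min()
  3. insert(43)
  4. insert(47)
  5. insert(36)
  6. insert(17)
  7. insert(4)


insert(46) -> [46]
extract_min()->46, []
insert(43) -> [43]
insert(47) -> [43, 47]
insert(36) -> [36, 47, 43]
insert(17) -> [17, 36, 43, 47]
insert(4) -> [4, 17, 43, 47, 36]

Final heap: [4, 17, 43, 47, 36]


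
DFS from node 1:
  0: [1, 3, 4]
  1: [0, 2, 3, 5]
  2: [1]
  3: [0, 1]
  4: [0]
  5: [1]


Visit 1, push [5, 3, 2, 0]
Visit 0, push [4, 3]
Visit 3, push []
Visit 4, push []
Visit 2, push []
Visit 5, push []

DFS order: [1, 0, 3, 4, 2, 5]


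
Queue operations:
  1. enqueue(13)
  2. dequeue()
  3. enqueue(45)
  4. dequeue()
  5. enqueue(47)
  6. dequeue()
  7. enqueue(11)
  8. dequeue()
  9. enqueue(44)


enqueue(13) -> [13]
dequeue()->13, []
enqueue(45) -> [45]
dequeue()->45, []
enqueue(47) -> [47]
dequeue()->47, []
enqueue(11) -> [11]
dequeue()->11, []
enqueue(44) -> [44]

Final queue: [44]


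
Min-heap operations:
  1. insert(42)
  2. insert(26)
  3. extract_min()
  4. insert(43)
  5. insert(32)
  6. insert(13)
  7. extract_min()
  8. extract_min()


insert(42) -> [42]
insert(26) -> [26, 42]
extract_min()->26, [42]
insert(43) -> [42, 43]
insert(32) -> [32, 43, 42]
insert(13) -> [13, 32, 42, 43]
extract_min()->13, [32, 43, 42]
extract_min()->32, [42, 43]

Final heap: [42, 43]


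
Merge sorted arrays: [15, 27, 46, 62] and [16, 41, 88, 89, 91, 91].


Take 15 from A
Take 16 from B
Take 27 from A
Take 41 from B
Take 46 from A
Take 62 from A

Merged: [15, 16, 27, 41, 46, 62, 88, 89, 91, 91]


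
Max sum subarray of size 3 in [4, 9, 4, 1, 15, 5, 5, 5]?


[0:3]: 17
[1:4]: 14
[2:5]: 20
[3:6]: 21
[4:7]: 25
[5:8]: 15

Max: 25 at [4:7]


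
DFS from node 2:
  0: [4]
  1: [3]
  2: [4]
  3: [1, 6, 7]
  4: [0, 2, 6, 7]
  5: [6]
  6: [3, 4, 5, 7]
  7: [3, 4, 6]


Visit 2, push [4]
Visit 4, push [7, 6, 0]
Visit 0, push []
Visit 6, push [7, 5, 3]
Visit 3, push [7, 1]
Visit 1, push []
Visit 7, push []
Visit 5, push []

DFS order: [2, 4, 0, 6, 3, 1, 7, 5]


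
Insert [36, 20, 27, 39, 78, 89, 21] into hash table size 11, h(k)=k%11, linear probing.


Insert 36: h=3 -> slot 3
Insert 20: h=9 -> slot 9
Insert 27: h=5 -> slot 5
Insert 39: h=6 -> slot 6
Insert 78: h=1 -> slot 1
Insert 89: h=1, 1 probes -> slot 2
Insert 21: h=10 -> slot 10

Table: [None, 78, 89, 36, None, 27, 39, None, None, 20, 21]


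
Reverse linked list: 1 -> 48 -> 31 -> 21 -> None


Step 1: curr=1, set curr.next=prev(None) | reversed so far: 1
Step 2: curr=48, set curr.next=prev(1) | reversed so far: 48 -> 1
Step 3: curr=31, set curr.next=prev(48) | reversed so far: 31 -> 48 -> 1
Step 4: curr=21, set curr.next=prev(31) | reversed so far: 21 -> 31 -> 48 -> 1

21 -> 31 -> 48 -> 1 -> None


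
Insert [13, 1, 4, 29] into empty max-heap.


Insert 13: [13]
Insert 1: [13, 1]
Insert 4: [13, 1, 4]
Insert 29: [29, 13, 4, 1]

Final heap: [29, 13, 4, 1]


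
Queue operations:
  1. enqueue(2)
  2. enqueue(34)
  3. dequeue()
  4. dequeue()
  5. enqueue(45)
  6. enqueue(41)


enqueue(2) -> [2]
enqueue(34) -> [2, 34]
dequeue()->2, [34]
dequeue()->34, []
enqueue(45) -> [45]
enqueue(41) -> [45, 41]

Final queue: [45, 41]


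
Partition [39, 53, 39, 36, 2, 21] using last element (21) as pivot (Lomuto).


Pivot: 21
  2 <= 21: swap -> [2, 53, 39, 36, 39, 21]
Place pivot at 1: [2, 21, 39, 36, 39, 53]

Partitioned: [2, 21, 39, 36, 39, 53]


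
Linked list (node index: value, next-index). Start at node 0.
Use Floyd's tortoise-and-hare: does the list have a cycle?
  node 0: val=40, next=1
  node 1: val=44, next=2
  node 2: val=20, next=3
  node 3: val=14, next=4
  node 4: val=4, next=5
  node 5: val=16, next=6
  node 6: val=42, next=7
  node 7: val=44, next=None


Floyd's tortoise (slow, +1) and hare (fast, +2):
  init: slow=0, fast=0
  step 1: slow=1, fast=2
  step 2: slow=2, fast=4
  step 3: slow=3, fast=6
  step 4: fast 6->7->None, no cycle

Cycle: no


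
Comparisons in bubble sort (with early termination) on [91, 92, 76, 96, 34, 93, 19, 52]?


Algorithm: bubble sort (with early termination)
Input: [91, 92, 76, 96, 34, 93, 19, 52]
Sorted: [19, 34, 52, 76, 91, 92, 93, 96]

28


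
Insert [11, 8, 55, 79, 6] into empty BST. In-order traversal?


Insert 11: root
Insert 8: L from 11
Insert 55: R from 11
Insert 79: R from 11 -> R from 55
Insert 6: L from 11 -> L from 8

In-order: [6, 8, 11, 55, 79]


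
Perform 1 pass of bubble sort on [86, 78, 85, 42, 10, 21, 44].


Initial: [86, 78, 85, 42, 10, 21, 44]
Pass 1: [78, 85, 42, 10, 21, 44, 86] (6 swaps)

After 1 pass: [78, 85, 42, 10, 21, 44, 86]


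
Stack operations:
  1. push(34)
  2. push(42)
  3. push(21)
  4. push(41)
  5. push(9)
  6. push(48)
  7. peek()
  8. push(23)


push(34) -> [34]
push(42) -> [34, 42]
push(21) -> [34, 42, 21]
push(41) -> [34, 42, 21, 41]
push(9) -> [34, 42, 21, 41, 9]
push(48) -> [34, 42, 21, 41, 9, 48]
peek()->48
push(23) -> [34, 42, 21, 41, 9, 48, 23]

Final stack: [34, 42, 21, 41, 9, 48, 23]


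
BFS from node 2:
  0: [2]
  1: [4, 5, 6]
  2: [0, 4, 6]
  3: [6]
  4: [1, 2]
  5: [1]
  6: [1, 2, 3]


Visit 2, enqueue [0, 4, 6]
Visit 0, enqueue []
Visit 4, enqueue [1]
Visit 6, enqueue [3]
Visit 1, enqueue [5]
Visit 3, enqueue []
Visit 5, enqueue []

BFS order: [2, 0, 4, 6, 1, 3, 5]


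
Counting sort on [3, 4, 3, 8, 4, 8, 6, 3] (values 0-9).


Input: [3, 4, 3, 8, 4, 8, 6, 3]
Counts: [0, 0, 0, 3, 2, 0, 1, 0, 2, 0]

Sorted: [3, 3, 3, 4, 4, 6, 8, 8]


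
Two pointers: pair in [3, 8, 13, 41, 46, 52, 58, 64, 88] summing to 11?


lo=0(3)+hi=8(88)=91
lo=0(3)+hi=7(64)=67
lo=0(3)+hi=6(58)=61
lo=0(3)+hi=5(52)=55
lo=0(3)+hi=4(46)=49
lo=0(3)+hi=3(41)=44
lo=0(3)+hi=2(13)=16
lo=0(3)+hi=1(8)=11

Yes: 3+8=11


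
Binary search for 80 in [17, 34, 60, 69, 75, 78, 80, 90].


Step 1: lo=0, hi=7, mid=3, val=69
Step 2: lo=4, hi=7, mid=5, val=78
Step 3: lo=6, hi=7, mid=6, val=80

Found at index 6


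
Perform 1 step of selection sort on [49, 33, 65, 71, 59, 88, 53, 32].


Initial: [49, 33, 65, 71, 59, 88, 53, 32]
Step 1: min=32 at 7
  Swap: [32, 33, 65, 71, 59, 88, 53, 49]

After 1 step: [32, 33, 65, 71, 59, 88, 53, 49]


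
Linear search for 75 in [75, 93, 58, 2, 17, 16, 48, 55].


i=0: 75==75 found!

Found at 0, 1 comps


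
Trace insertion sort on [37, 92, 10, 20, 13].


Initial: [37, 92, 10, 20, 13]
Insert 92: [37, 92, 10, 20, 13]
Insert 10: [10, 37, 92, 20, 13]
Insert 20: [10, 20, 37, 92, 13]
Insert 13: [10, 13, 20, 37, 92]

Sorted: [10, 13, 20, 37, 92]


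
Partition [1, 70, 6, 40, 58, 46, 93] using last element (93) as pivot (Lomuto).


Pivot: 93
  1 <= 93: advance i (no swap)
  70 <= 93: advance i (no swap)
  6 <= 93: advance i (no swap)
  40 <= 93: advance i (no swap)
  58 <= 93: advance i (no swap)
  46 <= 93: advance i (no swap)
Place pivot at 6: [1, 70, 6, 40, 58, 46, 93]

Partitioned: [1, 70, 6, 40, 58, 46, 93]


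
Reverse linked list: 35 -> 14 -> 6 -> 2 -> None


Step 1: curr=35, set curr.next=prev(None) | reversed so far: 35
Step 2: curr=14, set curr.next=prev(35) | reversed so far: 14 -> 35
Step 3: curr=6, set curr.next=prev(14) | reversed so far: 6 -> 14 -> 35
Step 4: curr=2, set curr.next=prev(6) | reversed so far: 2 -> 6 -> 14 -> 35

2 -> 6 -> 14 -> 35 -> None


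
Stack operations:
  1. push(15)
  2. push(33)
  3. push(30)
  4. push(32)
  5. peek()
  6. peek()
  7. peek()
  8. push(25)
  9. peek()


push(15) -> [15]
push(33) -> [15, 33]
push(30) -> [15, 33, 30]
push(32) -> [15, 33, 30, 32]
peek()->32
peek()->32
peek()->32
push(25) -> [15, 33, 30, 32, 25]
peek()->25

Final stack: [15, 33, 30, 32, 25]


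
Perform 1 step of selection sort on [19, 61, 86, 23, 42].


Initial: [19, 61, 86, 23, 42]
Step 1: min=19 at 0
  Swap: [19, 61, 86, 23, 42]

After 1 step: [19, 61, 86, 23, 42]


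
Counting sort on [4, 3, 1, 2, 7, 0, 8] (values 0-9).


Input: [4, 3, 1, 2, 7, 0, 8]
Counts: [1, 1, 1, 1, 1, 0, 0, 1, 1, 0]

Sorted: [0, 1, 2, 3, 4, 7, 8]


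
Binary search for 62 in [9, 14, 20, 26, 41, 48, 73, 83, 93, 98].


Step 1: lo=0, hi=9, mid=4, val=41
Step 2: lo=5, hi=9, mid=7, val=83
Step 3: lo=5, hi=6, mid=5, val=48
Step 4: lo=6, hi=6, mid=6, val=73

Not found


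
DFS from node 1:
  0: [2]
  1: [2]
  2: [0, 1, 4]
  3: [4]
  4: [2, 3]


Visit 1, push [2]
Visit 2, push [4, 0]
Visit 0, push []
Visit 4, push [3]
Visit 3, push []

DFS order: [1, 2, 0, 4, 3]


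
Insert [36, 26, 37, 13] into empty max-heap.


Insert 36: [36]
Insert 26: [36, 26]
Insert 37: [37, 26, 36]
Insert 13: [37, 26, 36, 13]

Final heap: [37, 26, 36, 13]


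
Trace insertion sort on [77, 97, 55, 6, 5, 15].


Initial: [77, 97, 55, 6, 5, 15]
Insert 97: [77, 97, 55, 6, 5, 15]
Insert 55: [55, 77, 97, 6, 5, 15]
Insert 6: [6, 55, 77, 97, 5, 15]
Insert 5: [5, 6, 55, 77, 97, 15]
Insert 15: [5, 6, 15, 55, 77, 97]

Sorted: [5, 6, 15, 55, 77, 97]


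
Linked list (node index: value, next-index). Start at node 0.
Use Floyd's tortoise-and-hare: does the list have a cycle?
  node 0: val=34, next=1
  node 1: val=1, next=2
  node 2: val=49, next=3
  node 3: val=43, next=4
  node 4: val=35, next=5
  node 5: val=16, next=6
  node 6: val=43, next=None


Floyd's tortoise (slow, +1) and hare (fast, +2):
  init: slow=0, fast=0
  step 1: slow=1, fast=2
  step 2: slow=2, fast=4
  step 3: slow=3, fast=6
  step 4: fast -> None, no cycle

Cycle: no


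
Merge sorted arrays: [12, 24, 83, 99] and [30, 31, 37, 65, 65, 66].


Take 12 from A
Take 24 from A
Take 30 from B
Take 31 from B
Take 37 from B
Take 65 from B
Take 65 from B
Take 66 from B

Merged: [12, 24, 30, 31, 37, 65, 65, 66, 83, 99]


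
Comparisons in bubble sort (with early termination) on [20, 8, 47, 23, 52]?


Algorithm: bubble sort (with early termination)
Input: [20, 8, 47, 23, 52]
Sorted: [8, 20, 23, 47, 52]

7


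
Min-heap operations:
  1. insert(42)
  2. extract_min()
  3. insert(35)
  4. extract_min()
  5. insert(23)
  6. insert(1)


insert(42) -> [42]
extract_min()->42, []
insert(35) -> [35]
extract_min()->35, []
insert(23) -> [23]
insert(1) -> [1, 23]

Final heap: [1, 23]


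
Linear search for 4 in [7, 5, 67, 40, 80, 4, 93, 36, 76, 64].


i=0: 7!=4
i=1: 5!=4
i=2: 67!=4
i=3: 40!=4
i=4: 80!=4
i=5: 4==4 found!

Found at 5, 6 comps


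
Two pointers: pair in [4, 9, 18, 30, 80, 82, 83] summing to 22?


lo=0(4)+hi=6(83)=87
lo=0(4)+hi=5(82)=86
lo=0(4)+hi=4(80)=84
lo=0(4)+hi=3(30)=34
lo=0(4)+hi=2(18)=22

Yes: 4+18=22


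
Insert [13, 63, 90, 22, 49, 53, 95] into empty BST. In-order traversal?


Insert 13: root
Insert 63: R from 13
Insert 90: R from 13 -> R from 63
Insert 22: R from 13 -> L from 63
Insert 49: R from 13 -> L from 63 -> R from 22
Insert 53: R from 13 -> L from 63 -> R from 22 -> R from 49
Insert 95: R from 13 -> R from 63 -> R from 90

In-order: [13, 22, 49, 53, 63, 90, 95]


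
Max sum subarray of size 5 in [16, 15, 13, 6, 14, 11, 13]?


[0:5]: 64
[1:6]: 59
[2:7]: 57

Max: 64 at [0:5]


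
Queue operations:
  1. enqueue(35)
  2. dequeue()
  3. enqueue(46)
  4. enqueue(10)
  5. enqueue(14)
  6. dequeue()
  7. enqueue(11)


enqueue(35) -> [35]
dequeue()->35, []
enqueue(46) -> [46]
enqueue(10) -> [46, 10]
enqueue(14) -> [46, 10, 14]
dequeue()->46, [10, 14]
enqueue(11) -> [10, 14, 11]

Final queue: [10, 14, 11]


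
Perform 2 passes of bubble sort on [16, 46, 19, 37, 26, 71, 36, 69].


Initial: [16, 46, 19, 37, 26, 71, 36, 69]
Pass 1: [16, 19, 37, 26, 46, 36, 69, 71] (5 swaps)
Pass 2: [16, 19, 26, 37, 36, 46, 69, 71] (2 swaps)

After 2 passes: [16, 19, 26, 37, 36, 46, 69, 71]


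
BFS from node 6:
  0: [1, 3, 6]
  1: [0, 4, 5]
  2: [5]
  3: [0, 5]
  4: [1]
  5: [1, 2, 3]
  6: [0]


Visit 6, enqueue [0]
Visit 0, enqueue [1, 3]
Visit 1, enqueue [4, 5]
Visit 3, enqueue []
Visit 4, enqueue []
Visit 5, enqueue [2]
Visit 2, enqueue []

BFS order: [6, 0, 1, 3, 4, 5, 2]


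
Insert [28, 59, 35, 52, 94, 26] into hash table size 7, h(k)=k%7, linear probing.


Insert 28: h=0 -> slot 0
Insert 59: h=3 -> slot 3
Insert 35: h=0, 1 probes -> slot 1
Insert 52: h=3, 1 probes -> slot 4
Insert 94: h=3, 2 probes -> slot 5
Insert 26: h=5, 1 probes -> slot 6

Table: [28, 35, None, 59, 52, 94, 26]


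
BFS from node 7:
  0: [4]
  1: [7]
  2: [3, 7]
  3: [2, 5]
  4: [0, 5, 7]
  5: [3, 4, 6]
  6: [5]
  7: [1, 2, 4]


Visit 7, enqueue [1, 2, 4]
Visit 1, enqueue []
Visit 2, enqueue [3]
Visit 4, enqueue [0, 5]
Visit 3, enqueue []
Visit 0, enqueue []
Visit 5, enqueue [6]
Visit 6, enqueue []

BFS order: [7, 1, 2, 4, 3, 0, 5, 6]


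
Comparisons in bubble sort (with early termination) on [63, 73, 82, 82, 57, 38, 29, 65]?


Algorithm: bubble sort (with early termination)
Input: [63, 73, 82, 82, 57, 38, 29, 65]
Sorted: [29, 38, 57, 63, 65, 73, 82, 82]

28


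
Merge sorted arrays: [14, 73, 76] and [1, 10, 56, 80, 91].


Take 1 from B
Take 10 from B
Take 14 from A
Take 56 from B
Take 73 from A
Take 76 from A

Merged: [1, 10, 14, 56, 73, 76, 80, 91]


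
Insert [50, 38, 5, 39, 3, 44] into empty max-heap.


Insert 50: [50]
Insert 38: [50, 38]
Insert 5: [50, 38, 5]
Insert 39: [50, 39, 5, 38]
Insert 3: [50, 39, 5, 38, 3]
Insert 44: [50, 39, 44, 38, 3, 5]

Final heap: [50, 39, 44, 38, 3, 5]


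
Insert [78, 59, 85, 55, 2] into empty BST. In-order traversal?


Insert 78: root
Insert 59: L from 78
Insert 85: R from 78
Insert 55: L from 78 -> L from 59
Insert 2: L from 78 -> L from 59 -> L from 55

In-order: [2, 55, 59, 78, 85]


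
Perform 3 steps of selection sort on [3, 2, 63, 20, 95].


Initial: [3, 2, 63, 20, 95]
Step 1: min=2 at 1
  Swap: [2, 3, 63, 20, 95]
Step 2: min=3 at 1
  Swap: [2, 3, 63, 20, 95]
Step 3: min=20 at 3
  Swap: [2, 3, 20, 63, 95]

After 3 steps: [2, 3, 20, 63, 95]


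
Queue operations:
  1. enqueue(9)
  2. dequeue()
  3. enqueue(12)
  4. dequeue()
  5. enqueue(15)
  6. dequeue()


enqueue(9) -> [9]
dequeue()->9, []
enqueue(12) -> [12]
dequeue()->12, []
enqueue(15) -> [15]
dequeue()->15, []

Final queue: []


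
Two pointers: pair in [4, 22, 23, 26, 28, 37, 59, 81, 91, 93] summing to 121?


lo=0(4)+hi=9(93)=97
lo=1(22)+hi=9(93)=115
lo=2(23)+hi=9(93)=116
lo=3(26)+hi=9(93)=119
lo=4(28)+hi=9(93)=121

Yes: 28+93=121


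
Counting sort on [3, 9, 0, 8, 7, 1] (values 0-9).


Input: [3, 9, 0, 8, 7, 1]
Counts: [1, 1, 0, 1, 0, 0, 0, 1, 1, 1]

Sorted: [0, 1, 3, 7, 8, 9]


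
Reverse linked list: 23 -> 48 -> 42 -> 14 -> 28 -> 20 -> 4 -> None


Step 1: curr=23, set curr.next=prev(None) | reversed so far: 23
Step 2: curr=48, set curr.next=prev(23) | reversed so far: 48 -> 23
Step 3: curr=42, set curr.next=prev(48) | reversed so far: 42 -> 48 -> 23
Step 4: curr=14, set curr.next=prev(42) | reversed so far: 14 -> 42 -> 48 -> 23
Step 5: curr=28, set curr.next=prev(14) | reversed so far: 28 -> 14 -> 42 -> 48 -> 23
Step 6: curr=20, set curr.next=prev(28) | reversed so far: 20 -> 28 -> 14 -> 42 -> 48 -> 23
Step 7: curr=4, set curr.next=prev(20) | reversed so far: 4 -> 20 -> 28 -> 14 -> 42 -> 48 -> 23

4 -> 20 -> 28 -> 14 -> 42 -> 48 -> 23 -> None


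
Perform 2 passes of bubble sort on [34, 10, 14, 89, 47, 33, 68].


Initial: [34, 10, 14, 89, 47, 33, 68]
Pass 1: [10, 14, 34, 47, 33, 68, 89] (5 swaps)
Pass 2: [10, 14, 34, 33, 47, 68, 89] (1 swaps)

After 2 passes: [10, 14, 34, 33, 47, 68, 89]


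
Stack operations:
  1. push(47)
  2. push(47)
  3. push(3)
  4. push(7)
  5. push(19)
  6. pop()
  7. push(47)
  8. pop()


push(47) -> [47]
push(47) -> [47, 47]
push(3) -> [47, 47, 3]
push(7) -> [47, 47, 3, 7]
push(19) -> [47, 47, 3, 7, 19]
pop()->19, [47, 47, 3, 7]
push(47) -> [47, 47, 3, 7, 47]
pop()->47, [47, 47, 3, 7]

Final stack: [47, 47, 3, 7]


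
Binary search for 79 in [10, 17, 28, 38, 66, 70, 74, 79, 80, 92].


Step 1: lo=0, hi=9, mid=4, val=66
Step 2: lo=5, hi=9, mid=7, val=79

Found at index 7


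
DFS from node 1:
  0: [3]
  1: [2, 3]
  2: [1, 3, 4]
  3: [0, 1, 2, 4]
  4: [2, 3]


Visit 1, push [3, 2]
Visit 2, push [4, 3]
Visit 3, push [4, 0]
Visit 0, push []
Visit 4, push []

DFS order: [1, 2, 3, 0, 4]


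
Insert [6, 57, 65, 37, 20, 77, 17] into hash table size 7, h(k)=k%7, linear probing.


Insert 6: h=6 -> slot 6
Insert 57: h=1 -> slot 1
Insert 65: h=2 -> slot 2
Insert 37: h=2, 1 probes -> slot 3
Insert 20: h=6, 1 probes -> slot 0
Insert 77: h=0, 4 probes -> slot 4
Insert 17: h=3, 2 probes -> slot 5

Table: [20, 57, 65, 37, 77, 17, 6]


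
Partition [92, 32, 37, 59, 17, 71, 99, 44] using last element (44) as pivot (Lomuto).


Pivot: 44
  32 <= 44: swap -> [32, 92, 37, 59, 17, 71, 99, 44]
  37 <= 44: swap -> [32, 37, 92, 59, 17, 71, 99, 44]
  17 <= 44: swap -> [32, 37, 17, 59, 92, 71, 99, 44]
Place pivot at 3: [32, 37, 17, 44, 92, 71, 99, 59]

Partitioned: [32, 37, 17, 44, 92, 71, 99, 59]


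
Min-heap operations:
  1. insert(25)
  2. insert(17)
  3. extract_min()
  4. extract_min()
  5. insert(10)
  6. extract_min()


insert(25) -> [25]
insert(17) -> [17, 25]
extract_min()->17, [25]
extract_min()->25, []
insert(10) -> [10]
extract_min()->10, []

Final heap: []


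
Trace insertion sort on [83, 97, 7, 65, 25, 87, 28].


Initial: [83, 97, 7, 65, 25, 87, 28]
Insert 97: [83, 97, 7, 65, 25, 87, 28]
Insert 7: [7, 83, 97, 65, 25, 87, 28]
Insert 65: [7, 65, 83, 97, 25, 87, 28]
Insert 25: [7, 25, 65, 83, 97, 87, 28]
Insert 87: [7, 25, 65, 83, 87, 97, 28]
Insert 28: [7, 25, 28, 65, 83, 87, 97]

Sorted: [7, 25, 28, 65, 83, 87, 97]


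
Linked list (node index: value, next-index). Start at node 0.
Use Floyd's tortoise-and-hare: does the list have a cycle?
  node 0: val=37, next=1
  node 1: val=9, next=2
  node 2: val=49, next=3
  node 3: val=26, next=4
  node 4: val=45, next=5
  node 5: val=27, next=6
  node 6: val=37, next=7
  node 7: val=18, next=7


Floyd's tortoise (slow, +1) and hare (fast, +2):
  init: slow=0, fast=0
  step 1: slow=1, fast=2
  step 2: slow=2, fast=4
  step 3: slow=3, fast=6
  step 4: slow=4, fast=7
  step 5: slow=5, fast=7
  step 6: slow=6, fast=7
  step 7: slow=7, fast=7
  slow == fast at node 7: cycle detected

Cycle: yes


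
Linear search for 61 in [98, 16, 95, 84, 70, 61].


i=0: 98!=61
i=1: 16!=61
i=2: 95!=61
i=3: 84!=61
i=4: 70!=61
i=5: 61==61 found!

Found at 5, 6 comps


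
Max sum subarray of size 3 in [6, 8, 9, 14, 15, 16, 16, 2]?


[0:3]: 23
[1:4]: 31
[2:5]: 38
[3:6]: 45
[4:7]: 47
[5:8]: 34

Max: 47 at [4:7]


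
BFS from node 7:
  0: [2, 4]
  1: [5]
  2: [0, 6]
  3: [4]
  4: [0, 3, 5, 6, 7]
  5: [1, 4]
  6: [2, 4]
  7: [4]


Visit 7, enqueue [4]
Visit 4, enqueue [0, 3, 5, 6]
Visit 0, enqueue [2]
Visit 3, enqueue []
Visit 5, enqueue [1]
Visit 6, enqueue []
Visit 2, enqueue []
Visit 1, enqueue []

BFS order: [7, 4, 0, 3, 5, 6, 2, 1]


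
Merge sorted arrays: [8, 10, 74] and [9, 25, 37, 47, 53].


Take 8 from A
Take 9 from B
Take 10 from A
Take 25 from B
Take 37 from B
Take 47 from B
Take 53 from B

Merged: [8, 9, 10, 25, 37, 47, 53, 74]


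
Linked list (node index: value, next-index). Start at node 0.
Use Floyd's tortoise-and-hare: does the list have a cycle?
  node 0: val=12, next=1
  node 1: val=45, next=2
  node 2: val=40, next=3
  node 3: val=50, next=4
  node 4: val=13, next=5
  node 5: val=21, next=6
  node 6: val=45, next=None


Floyd's tortoise (slow, +1) and hare (fast, +2):
  init: slow=0, fast=0
  step 1: slow=1, fast=2
  step 2: slow=2, fast=4
  step 3: slow=3, fast=6
  step 4: fast -> None, no cycle

Cycle: no


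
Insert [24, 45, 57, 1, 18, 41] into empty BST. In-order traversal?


Insert 24: root
Insert 45: R from 24
Insert 57: R from 24 -> R from 45
Insert 1: L from 24
Insert 18: L from 24 -> R from 1
Insert 41: R from 24 -> L from 45

In-order: [1, 18, 24, 41, 45, 57]


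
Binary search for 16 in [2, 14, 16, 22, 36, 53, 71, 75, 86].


Step 1: lo=0, hi=8, mid=4, val=36
Step 2: lo=0, hi=3, mid=1, val=14
Step 3: lo=2, hi=3, mid=2, val=16

Found at index 2


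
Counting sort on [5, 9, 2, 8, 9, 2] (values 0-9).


Input: [5, 9, 2, 8, 9, 2]
Counts: [0, 0, 2, 0, 0, 1, 0, 0, 1, 2]

Sorted: [2, 2, 5, 8, 9, 9]


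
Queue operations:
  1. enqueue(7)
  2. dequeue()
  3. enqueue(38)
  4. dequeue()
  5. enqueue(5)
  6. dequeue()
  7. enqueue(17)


enqueue(7) -> [7]
dequeue()->7, []
enqueue(38) -> [38]
dequeue()->38, []
enqueue(5) -> [5]
dequeue()->5, []
enqueue(17) -> [17]

Final queue: [17]


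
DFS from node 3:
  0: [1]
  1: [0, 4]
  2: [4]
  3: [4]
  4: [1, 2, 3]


Visit 3, push [4]
Visit 4, push [2, 1]
Visit 1, push [0]
Visit 0, push []
Visit 2, push []

DFS order: [3, 4, 1, 0, 2]


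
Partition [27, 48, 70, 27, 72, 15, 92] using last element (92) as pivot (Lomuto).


Pivot: 92
  27 <= 92: advance i (no swap)
  48 <= 92: advance i (no swap)
  70 <= 92: advance i (no swap)
  27 <= 92: advance i (no swap)
  72 <= 92: advance i (no swap)
  15 <= 92: advance i (no swap)
Place pivot at 6: [27, 48, 70, 27, 72, 15, 92]

Partitioned: [27, 48, 70, 27, 72, 15, 92]


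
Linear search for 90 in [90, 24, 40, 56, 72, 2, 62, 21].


i=0: 90==90 found!

Found at 0, 1 comps


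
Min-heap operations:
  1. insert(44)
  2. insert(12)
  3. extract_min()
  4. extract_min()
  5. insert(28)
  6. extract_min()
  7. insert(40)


insert(44) -> [44]
insert(12) -> [12, 44]
extract_min()->12, [44]
extract_min()->44, []
insert(28) -> [28]
extract_min()->28, []
insert(40) -> [40]

Final heap: [40]


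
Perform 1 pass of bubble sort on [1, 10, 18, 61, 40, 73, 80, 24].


Initial: [1, 10, 18, 61, 40, 73, 80, 24]
Pass 1: [1, 10, 18, 40, 61, 73, 24, 80] (2 swaps)

After 1 pass: [1, 10, 18, 40, 61, 73, 24, 80]


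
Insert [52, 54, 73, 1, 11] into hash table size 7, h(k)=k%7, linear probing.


Insert 52: h=3 -> slot 3
Insert 54: h=5 -> slot 5
Insert 73: h=3, 1 probes -> slot 4
Insert 1: h=1 -> slot 1
Insert 11: h=4, 2 probes -> slot 6

Table: [None, 1, None, 52, 73, 54, 11]


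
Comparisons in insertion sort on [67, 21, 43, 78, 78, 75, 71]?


Algorithm: insertion sort
Input: [67, 21, 43, 78, 78, 75, 71]
Sorted: [21, 43, 67, 71, 75, 78, 78]

12


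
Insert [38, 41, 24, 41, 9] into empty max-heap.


Insert 38: [38]
Insert 41: [41, 38]
Insert 24: [41, 38, 24]
Insert 41: [41, 41, 24, 38]
Insert 9: [41, 41, 24, 38, 9]

Final heap: [41, 41, 24, 38, 9]


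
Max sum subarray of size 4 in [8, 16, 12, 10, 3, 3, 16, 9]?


[0:4]: 46
[1:5]: 41
[2:6]: 28
[3:7]: 32
[4:8]: 31

Max: 46 at [0:4]


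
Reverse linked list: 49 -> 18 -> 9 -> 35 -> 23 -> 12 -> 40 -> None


Step 1: curr=49, set curr.next=prev(None) | reversed so far: 49
Step 2: curr=18, set curr.next=prev(49) | reversed so far: 18 -> 49
Step 3: curr=9, set curr.next=prev(18) | reversed so far: 9 -> 18 -> 49
Step 4: curr=35, set curr.next=prev(9) | reversed so far: 35 -> 9 -> 18 -> 49
Step 5: curr=23, set curr.next=prev(35) | reversed so far: 23 -> 35 -> 9 -> 18 -> 49
Step 6: curr=12, set curr.next=prev(23) | reversed so far: 12 -> 23 -> 35 -> 9 -> 18 -> 49
Step 7: curr=40, set curr.next=prev(12) | reversed so far: 40 -> 12 -> 23 -> 35 -> 9 -> 18 -> 49

40 -> 12 -> 23 -> 35 -> 9 -> 18 -> 49 -> None


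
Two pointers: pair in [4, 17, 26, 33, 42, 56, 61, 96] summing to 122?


lo=0(4)+hi=7(96)=100
lo=1(17)+hi=7(96)=113
lo=2(26)+hi=7(96)=122

Yes: 26+96=122


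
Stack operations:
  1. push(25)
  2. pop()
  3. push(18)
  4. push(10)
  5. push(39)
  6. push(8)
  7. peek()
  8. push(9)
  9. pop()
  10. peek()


push(25) -> [25]
pop()->25, []
push(18) -> [18]
push(10) -> [18, 10]
push(39) -> [18, 10, 39]
push(8) -> [18, 10, 39, 8]
peek()->8
push(9) -> [18, 10, 39, 8, 9]
pop()->9, [18, 10, 39, 8]
peek()->8

Final stack: [18, 10, 39, 8]


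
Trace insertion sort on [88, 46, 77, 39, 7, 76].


Initial: [88, 46, 77, 39, 7, 76]
Insert 46: [46, 88, 77, 39, 7, 76]
Insert 77: [46, 77, 88, 39, 7, 76]
Insert 39: [39, 46, 77, 88, 7, 76]
Insert 7: [7, 39, 46, 77, 88, 76]
Insert 76: [7, 39, 46, 76, 77, 88]

Sorted: [7, 39, 46, 76, 77, 88]


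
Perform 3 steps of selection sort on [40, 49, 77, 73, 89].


Initial: [40, 49, 77, 73, 89]
Step 1: min=40 at 0
  Swap: [40, 49, 77, 73, 89]
Step 2: min=49 at 1
  Swap: [40, 49, 77, 73, 89]
Step 3: min=73 at 3
  Swap: [40, 49, 73, 77, 89]

After 3 steps: [40, 49, 73, 77, 89]


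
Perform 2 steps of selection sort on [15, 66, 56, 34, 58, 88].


Initial: [15, 66, 56, 34, 58, 88]
Step 1: min=15 at 0
  Swap: [15, 66, 56, 34, 58, 88]
Step 2: min=34 at 3
  Swap: [15, 34, 56, 66, 58, 88]

After 2 steps: [15, 34, 56, 66, 58, 88]


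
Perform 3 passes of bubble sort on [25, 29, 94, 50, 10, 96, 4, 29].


Initial: [25, 29, 94, 50, 10, 96, 4, 29]
Pass 1: [25, 29, 50, 10, 94, 4, 29, 96] (4 swaps)
Pass 2: [25, 29, 10, 50, 4, 29, 94, 96] (3 swaps)
Pass 3: [25, 10, 29, 4, 29, 50, 94, 96] (3 swaps)

After 3 passes: [25, 10, 29, 4, 29, 50, 94, 96]


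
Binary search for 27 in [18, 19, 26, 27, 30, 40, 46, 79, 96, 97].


Step 1: lo=0, hi=9, mid=4, val=30
Step 2: lo=0, hi=3, mid=1, val=19
Step 3: lo=2, hi=3, mid=2, val=26
Step 4: lo=3, hi=3, mid=3, val=27

Found at index 3


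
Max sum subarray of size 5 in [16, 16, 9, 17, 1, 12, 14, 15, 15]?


[0:5]: 59
[1:6]: 55
[2:7]: 53
[3:8]: 59
[4:9]: 57

Max: 59 at [0:5]


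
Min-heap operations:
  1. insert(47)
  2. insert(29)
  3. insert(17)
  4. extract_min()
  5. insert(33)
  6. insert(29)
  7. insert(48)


insert(47) -> [47]
insert(29) -> [29, 47]
insert(17) -> [17, 47, 29]
extract_min()->17, [29, 47]
insert(33) -> [29, 47, 33]
insert(29) -> [29, 29, 33, 47]
insert(48) -> [29, 29, 33, 47, 48]

Final heap: [29, 29, 33, 47, 48]


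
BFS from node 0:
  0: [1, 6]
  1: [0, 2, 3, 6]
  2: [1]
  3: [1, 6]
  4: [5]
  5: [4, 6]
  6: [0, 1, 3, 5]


Visit 0, enqueue [1, 6]
Visit 1, enqueue [2, 3]
Visit 6, enqueue [5]
Visit 2, enqueue []
Visit 3, enqueue []
Visit 5, enqueue [4]
Visit 4, enqueue []

BFS order: [0, 1, 6, 2, 3, 5, 4]


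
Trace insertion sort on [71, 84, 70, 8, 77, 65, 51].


Initial: [71, 84, 70, 8, 77, 65, 51]
Insert 84: [71, 84, 70, 8, 77, 65, 51]
Insert 70: [70, 71, 84, 8, 77, 65, 51]
Insert 8: [8, 70, 71, 84, 77, 65, 51]
Insert 77: [8, 70, 71, 77, 84, 65, 51]
Insert 65: [8, 65, 70, 71, 77, 84, 51]
Insert 51: [8, 51, 65, 70, 71, 77, 84]

Sorted: [8, 51, 65, 70, 71, 77, 84]


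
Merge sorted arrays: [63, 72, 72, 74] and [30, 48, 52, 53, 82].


Take 30 from B
Take 48 from B
Take 52 from B
Take 53 from B
Take 63 from A
Take 72 from A
Take 72 from A
Take 74 from A

Merged: [30, 48, 52, 53, 63, 72, 72, 74, 82]


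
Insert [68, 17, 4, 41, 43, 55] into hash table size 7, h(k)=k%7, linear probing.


Insert 68: h=5 -> slot 5
Insert 17: h=3 -> slot 3
Insert 4: h=4 -> slot 4
Insert 41: h=6 -> slot 6
Insert 43: h=1 -> slot 1
Insert 55: h=6, 1 probes -> slot 0

Table: [55, 43, None, 17, 4, 68, 41]


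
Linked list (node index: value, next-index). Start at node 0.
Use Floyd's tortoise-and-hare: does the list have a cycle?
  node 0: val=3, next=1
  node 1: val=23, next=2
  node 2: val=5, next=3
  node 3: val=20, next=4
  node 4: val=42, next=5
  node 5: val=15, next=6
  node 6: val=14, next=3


Floyd's tortoise (slow, +1) and hare (fast, +2):
  init: slow=0, fast=0
  step 1: slow=1, fast=2
  step 2: slow=2, fast=4
  step 3: slow=3, fast=6
  step 4: slow=4, fast=4
  slow == fast at node 4: cycle detected

Cycle: yes


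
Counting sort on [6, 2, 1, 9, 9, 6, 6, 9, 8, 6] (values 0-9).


Input: [6, 2, 1, 9, 9, 6, 6, 9, 8, 6]
Counts: [0, 1, 1, 0, 0, 0, 4, 0, 1, 3]

Sorted: [1, 2, 6, 6, 6, 6, 8, 9, 9, 9]


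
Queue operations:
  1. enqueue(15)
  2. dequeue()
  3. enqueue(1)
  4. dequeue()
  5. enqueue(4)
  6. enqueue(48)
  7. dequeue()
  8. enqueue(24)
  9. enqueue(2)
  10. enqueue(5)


enqueue(15) -> [15]
dequeue()->15, []
enqueue(1) -> [1]
dequeue()->1, []
enqueue(4) -> [4]
enqueue(48) -> [4, 48]
dequeue()->4, [48]
enqueue(24) -> [48, 24]
enqueue(2) -> [48, 24, 2]
enqueue(5) -> [48, 24, 2, 5]

Final queue: [48, 24, 2, 5]


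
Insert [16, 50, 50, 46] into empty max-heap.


Insert 16: [16]
Insert 50: [50, 16]
Insert 50: [50, 16, 50]
Insert 46: [50, 46, 50, 16]

Final heap: [50, 46, 50, 16]


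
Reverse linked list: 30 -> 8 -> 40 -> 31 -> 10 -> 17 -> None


Step 1: curr=30, set curr.next=prev(None) | reversed so far: 30
Step 2: curr=8, set curr.next=prev(30) | reversed so far: 8 -> 30
Step 3: curr=40, set curr.next=prev(8) | reversed so far: 40 -> 8 -> 30
Step 4: curr=31, set curr.next=prev(40) | reversed so far: 31 -> 40 -> 8 -> 30
Step 5: curr=10, set curr.next=prev(31) | reversed so far: 10 -> 31 -> 40 -> 8 -> 30
Step 6: curr=17, set curr.next=prev(10) | reversed so far: 17 -> 10 -> 31 -> 40 -> 8 -> 30

17 -> 10 -> 31 -> 40 -> 8 -> 30 -> None


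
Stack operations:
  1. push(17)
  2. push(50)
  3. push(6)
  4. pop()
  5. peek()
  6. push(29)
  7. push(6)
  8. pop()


push(17) -> [17]
push(50) -> [17, 50]
push(6) -> [17, 50, 6]
pop()->6, [17, 50]
peek()->50
push(29) -> [17, 50, 29]
push(6) -> [17, 50, 29, 6]
pop()->6, [17, 50, 29]

Final stack: [17, 50, 29]


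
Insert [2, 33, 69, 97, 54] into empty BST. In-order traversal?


Insert 2: root
Insert 33: R from 2
Insert 69: R from 2 -> R from 33
Insert 97: R from 2 -> R from 33 -> R from 69
Insert 54: R from 2 -> R from 33 -> L from 69

In-order: [2, 33, 54, 69, 97]


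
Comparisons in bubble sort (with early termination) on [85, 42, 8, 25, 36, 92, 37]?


Algorithm: bubble sort (with early termination)
Input: [85, 42, 8, 25, 36, 92, 37]
Sorted: [8, 25, 36, 37, 42, 85, 92]

18


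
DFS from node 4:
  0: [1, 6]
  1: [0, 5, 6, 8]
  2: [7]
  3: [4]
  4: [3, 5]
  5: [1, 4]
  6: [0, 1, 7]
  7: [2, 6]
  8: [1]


Visit 4, push [5, 3]
Visit 3, push []
Visit 5, push [1]
Visit 1, push [8, 6, 0]
Visit 0, push [6]
Visit 6, push [7]
Visit 7, push [2]
Visit 2, push []
Visit 8, push []

DFS order: [4, 3, 5, 1, 0, 6, 7, 2, 8]


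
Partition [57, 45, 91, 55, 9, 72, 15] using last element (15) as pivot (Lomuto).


Pivot: 15
  9 <= 15: swap -> [9, 45, 91, 55, 57, 72, 15]
Place pivot at 1: [9, 15, 91, 55, 57, 72, 45]

Partitioned: [9, 15, 91, 55, 57, 72, 45]


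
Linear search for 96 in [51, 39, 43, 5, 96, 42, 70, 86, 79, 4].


i=0: 51!=96
i=1: 39!=96
i=2: 43!=96
i=3: 5!=96
i=4: 96==96 found!

Found at 4, 5 comps


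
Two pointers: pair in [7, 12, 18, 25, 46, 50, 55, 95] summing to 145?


lo=0(7)+hi=7(95)=102
lo=1(12)+hi=7(95)=107
lo=2(18)+hi=7(95)=113
lo=3(25)+hi=7(95)=120
lo=4(46)+hi=7(95)=141
lo=5(50)+hi=7(95)=145

Yes: 50+95=145


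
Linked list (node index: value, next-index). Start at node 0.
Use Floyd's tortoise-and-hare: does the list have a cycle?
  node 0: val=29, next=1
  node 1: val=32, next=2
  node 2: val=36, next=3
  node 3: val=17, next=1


Floyd's tortoise (slow, +1) and hare (fast, +2):
  init: slow=0, fast=0
  step 1: slow=1, fast=2
  step 2: slow=2, fast=1
  step 3: slow=3, fast=3
  slow == fast at node 3: cycle detected

Cycle: yes


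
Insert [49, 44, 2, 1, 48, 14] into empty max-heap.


Insert 49: [49]
Insert 44: [49, 44]
Insert 2: [49, 44, 2]
Insert 1: [49, 44, 2, 1]
Insert 48: [49, 48, 2, 1, 44]
Insert 14: [49, 48, 14, 1, 44, 2]

Final heap: [49, 48, 14, 1, 44, 2]


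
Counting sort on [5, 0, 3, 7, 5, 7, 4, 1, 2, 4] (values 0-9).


Input: [5, 0, 3, 7, 5, 7, 4, 1, 2, 4]
Counts: [1, 1, 1, 1, 2, 2, 0, 2, 0, 0]

Sorted: [0, 1, 2, 3, 4, 4, 5, 5, 7, 7]


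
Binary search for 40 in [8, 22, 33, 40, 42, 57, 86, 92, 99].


Step 1: lo=0, hi=8, mid=4, val=42
Step 2: lo=0, hi=3, mid=1, val=22
Step 3: lo=2, hi=3, mid=2, val=33
Step 4: lo=3, hi=3, mid=3, val=40

Found at index 3


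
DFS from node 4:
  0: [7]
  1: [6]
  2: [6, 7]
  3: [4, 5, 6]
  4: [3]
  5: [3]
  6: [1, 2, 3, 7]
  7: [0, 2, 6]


Visit 4, push [3]
Visit 3, push [6, 5]
Visit 5, push []
Visit 6, push [7, 2, 1]
Visit 1, push []
Visit 2, push [7]
Visit 7, push [0]
Visit 0, push []

DFS order: [4, 3, 5, 6, 1, 2, 7, 0]


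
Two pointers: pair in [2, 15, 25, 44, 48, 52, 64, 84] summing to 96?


lo=0(2)+hi=7(84)=86
lo=1(15)+hi=7(84)=99
lo=1(15)+hi=6(64)=79
lo=2(25)+hi=6(64)=89
lo=3(44)+hi=6(64)=108
lo=3(44)+hi=5(52)=96

Yes: 44+52=96


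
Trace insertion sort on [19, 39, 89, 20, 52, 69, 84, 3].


Initial: [19, 39, 89, 20, 52, 69, 84, 3]
Insert 39: [19, 39, 89, 20, 52, 69, 84, 3]
Insert 89: [19, 39, 89, 20, 52, 69, 84, 3]
Insert 20: [19, 20, 39, 89, 52, 69, 84, 3]
Insert 52: [19, 20, 39, 52, 89, 69, 84, 3]
Insert 69: [19, 20, 39, 52, 69, 89, 84, 3]
Insert 84: [19, 20, 39, 52, 69, 84, 89, 3]
Insert 3: [3, 19, 20, 39, 52, 69, 84, 89]

Sorted: [3, 19, 20, 39, 52, 69, 84, 89]


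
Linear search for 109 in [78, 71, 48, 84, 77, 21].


i=0: 78!=109
i=1: 71!=109
i=2: 48!=109
i=3: 84!=109
i=4: 77!=109
i=5: 21!=109

Not found, 6 comps


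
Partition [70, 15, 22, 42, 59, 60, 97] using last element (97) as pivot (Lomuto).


Pivot: 97
  70 <= 97: advance i (no swap)
  15 <= 97: advance i (no swap)
  22 <= 97: advance i (no swap)
  42 <= 97: advance i (no swap)
  59 <= 97: advance i (no swap)
  60 <= 97: advance i (no swap)
Place pivot at 6: [70, 15, 22, 42, 59, 60, 97]

Partitioned: [70, 15, 22, 42, 59, 60, 97]


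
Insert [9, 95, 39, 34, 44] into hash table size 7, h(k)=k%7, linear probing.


Insert 9: h=2 -> slot 2
Insert 95: h=4 -> slot 4
Insert 39: h=4, 1 probes -> slot 5
Insert 34: h=6 -> slot 6
Insert 44: h=2, 1 probes -> slot 3

Table: [None, None, 9, 44, 95, 39, 34]


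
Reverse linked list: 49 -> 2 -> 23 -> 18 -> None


Step 1: curr=49, set curr.next=prev(None) | reversed so far: 49
Step 2: curr=2, set curr.next=prev(49) | reversed so far: 2 -> 49
Step 3: curr=23, set curr.next=prev(2) | reversed so far: 23 -> 2 -> 49
Step 4: curr=18, set curr.next=prev(23) | reversed so far: 18 -> 23 -> 2 -> 49

18 -> 23 -> 2 -> 49 -> None


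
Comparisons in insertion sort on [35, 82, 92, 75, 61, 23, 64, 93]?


Algorithm: insertion sort
Input: [35, 82, 92, 75, 61, 23, 64, 93]
Sorted: [23, 35, 61, 64, 75, 82, 92, 93]

19


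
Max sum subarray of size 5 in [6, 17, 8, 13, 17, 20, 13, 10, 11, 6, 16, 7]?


[0:5]: 61
[1:6]: 75
[2:7]: 71
[3:8]: 73
[4:9]: 71
[5:10]: 60
[6:11]: 56
[7:12]: 50

Max: 75 at [1:6]


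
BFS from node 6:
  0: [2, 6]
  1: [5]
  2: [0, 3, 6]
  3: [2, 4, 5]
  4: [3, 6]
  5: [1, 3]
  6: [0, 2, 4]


Visit 6, enqueue [0, 2, 4]
Visit 0, enqueue []
Visit 2, enqueue [3]
Visit 4, enqueue []
Visit 3, enqueue [5]
Visit 5, enqueue [1]
Visit 1, enqueue []

BFS order: [6, 0, 2, 4, 3, 5, 1]


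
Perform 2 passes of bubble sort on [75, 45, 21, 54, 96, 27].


Initial: [75, 45, 21, 54, 96, 27]
Pass 1: [45, 21, 54, 75, 27, 96] (4 swaps)
Pass 2: [21, 45, 54, 27, 75, 96] (2 swaps)

After 2 passes: [21, 45, 54, 27, 75, 96]


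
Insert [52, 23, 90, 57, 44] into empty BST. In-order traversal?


Insert 52: root
Insert 23: L from 52
Insert 90: R from 52
Insert 57: R from 52 -> L from 90
Insert 44: L from 52 -> R from 23

In-order: [23, 44, 52, 57, 90]


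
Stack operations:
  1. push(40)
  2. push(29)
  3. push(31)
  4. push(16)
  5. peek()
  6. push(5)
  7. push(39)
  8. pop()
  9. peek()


push(40) -> [40]
push(29) -> [40, 29]
push(31) -> [40, 29, 31]
push(16) -> [40, 29, 31, 16]
peek()->16
push(5) -> [40, 29, 31, 16, 5]
push(39) -> [40, 29, 31, 16, 5, 39]
pop()->39, [40, 29, 31, 16, 5]
peek()->5

Final stack: [40, 29, 31, 16, 5]


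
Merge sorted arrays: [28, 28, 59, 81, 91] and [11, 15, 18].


Take 11 from B
Take 15 from B
Take 18 from B

Merged: [11, 15, 18, 28, 28, 59, 81, 91]


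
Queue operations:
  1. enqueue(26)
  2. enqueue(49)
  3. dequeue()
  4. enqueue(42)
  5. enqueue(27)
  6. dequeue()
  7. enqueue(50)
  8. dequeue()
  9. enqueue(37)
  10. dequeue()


enqueue(26) -> [26]
enqueue(49) -> [26, 49]
dequeue()->26, [49]
enqueue(42) -> [49, 42]
enqueue(27) -> [49, 42, 27]
dequeue()->49, [42, 27]
enqueue(50) -> [42, 27, 50]
dequeue()->42, [27, 50]
enqueue(37) -> [27, 50, 37]
dequeue()->27, [50, 37]

Final queue: [50, 37]


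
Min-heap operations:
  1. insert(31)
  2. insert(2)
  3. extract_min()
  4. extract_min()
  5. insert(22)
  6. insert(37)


insert(31) -> [31]
insert(2) -> [2, 31]
extract_min()->2, [31]
extract_min()->31, []
insert(22) -> [22]
insert(37) -> [22, 37]

Final heap: [22, 37]


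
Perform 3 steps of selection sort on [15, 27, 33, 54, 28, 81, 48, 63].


Initial: [15, 27, 33, 54, 28, 81, 48, 63]
Step 1: min=15 at 0
  Swap: [15, 27, 33, 54, 28, 81, 48, 63]
Step 2: min=27 at 1
  Swap: [15, 27, 33, 54, 28, 81, 48, 63]
Step 3: min=28 at 4
  Swap: [15, 27, 28, 54, 33, 81, 48, 63]

After 3 steps: [15, 27, 28, 54, 33, 81, 48, 63]


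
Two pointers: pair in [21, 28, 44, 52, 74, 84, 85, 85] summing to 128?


lo=0(21)+hi=7(85)=106
lo=1(28)+hi=7(85)=113
lo=2(44)+hi=7(85)=129
lo=2(44)+hi=6(85)=129
lo=2(44)+hi=5(84)=128

Yes: 44+84=128


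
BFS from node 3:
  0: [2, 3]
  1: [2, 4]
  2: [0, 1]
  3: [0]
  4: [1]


Visit 3, enqueue [0]
Visit 0, enqueue [2]
Visit 2, enqueue [1]
Visit 1, enqueue [4]
Visit 4, enqueue []

BFS order: [3, 0, 2, 1, 4]


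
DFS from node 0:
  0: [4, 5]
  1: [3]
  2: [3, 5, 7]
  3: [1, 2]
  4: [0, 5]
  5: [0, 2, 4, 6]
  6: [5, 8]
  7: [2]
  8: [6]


Visit 0, push [5, 4]
Visit 4, push [5]
Visit 5, push [6, 2]
Visit 2, push [7, 3]
Visit 3, push [1]
Visit 1, push []
Visit 7, push []
Visit 6, push [8]
Visit 8, push []

DFS order: [0, 4, 5, 2, 3, 1, 7, 6, 8]


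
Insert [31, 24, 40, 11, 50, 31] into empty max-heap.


Insert 31: [31]
Insert 24: [31, 24]
Insert 40: [40, 24, 31]
Insert 11: [40, 24, 31, 11]
Insert 50: [50, 40, 31, 11, 24]
Insert 31: [50, 40, 31, 11, 24, 31]

Final heap: [50, 40, 31, 11, 24, 31]


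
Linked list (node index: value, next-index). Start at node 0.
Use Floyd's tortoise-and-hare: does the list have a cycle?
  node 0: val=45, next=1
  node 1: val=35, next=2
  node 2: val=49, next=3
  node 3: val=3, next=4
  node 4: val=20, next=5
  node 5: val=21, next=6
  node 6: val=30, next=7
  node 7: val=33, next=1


Floyd's tortoise (slow, +1) and hare (fast, +2):
  init: slow=0, fast=0
  step 1: slow=1, fast=2
  step 2: slow=2, fast=4
  step 3: slow=3, fast=6
  step 4: slow=4, fast=1
  step 5: slow=5, fast=3
  step 6: slow=6, fast=5
  step 7: slow=7, fast=7
  slow == fast at node 7: cycle detected

Cycle: yes
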